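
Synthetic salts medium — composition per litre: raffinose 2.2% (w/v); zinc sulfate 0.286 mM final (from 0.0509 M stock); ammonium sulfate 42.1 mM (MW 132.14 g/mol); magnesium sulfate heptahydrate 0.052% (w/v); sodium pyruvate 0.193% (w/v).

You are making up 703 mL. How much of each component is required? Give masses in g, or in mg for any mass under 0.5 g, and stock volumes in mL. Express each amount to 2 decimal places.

Scale factor relative to 1 L: 0.703.
raffinose: 2.2% w/v = 22 g/L → 22 × 0.703 L = 15.47 g
zinc sulfate: C1V1 = C2V2 → 0.286 mM × 703 mL ÷ 50.9 mM = 3.95 mL
ammonium sulfate: 42.1 mmol/L × 132.14 g/mol × 0.703 L ÷ 1000 = 3.91 g
magnesium sulfate heptahydrate: 0.052 g per 100 mL × 703 mL ÷ 100 = 0.36556 g = 365.56 mg
sodium pyruvate: 0.193 g per 100 mL × 703 mL ÷ 100 = 1.36 g

raffinose 15.47 g; zinc sulfate 3.95 mL; ammonium sulfate 3.91 g; magnesium sulfate heptahydrate 365.56 mg; sodium pyruvate 1.36 g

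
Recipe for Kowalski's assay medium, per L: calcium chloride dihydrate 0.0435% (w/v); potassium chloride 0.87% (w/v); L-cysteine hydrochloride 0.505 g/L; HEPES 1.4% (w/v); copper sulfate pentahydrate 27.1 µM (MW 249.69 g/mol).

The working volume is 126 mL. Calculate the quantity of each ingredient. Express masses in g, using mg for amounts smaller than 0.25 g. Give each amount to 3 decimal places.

Scale factor relative to 1 L: 0.126.
calcium chloride dihydrate: 0.0435 g per 100 mL × 126 mL ÷ 100 = 0.05481 g = 54.810 mg
potassium chloride: 0.87% w/v = 8.7 g/L → 8.7 × 0.126 L = 1.096 g
L-cysteine hydrochloride: 0.505 g/L × 0.126 L = 0.06363 g = 63.630 mg
HEPES: 1.4 g per 100 mL × 126 mL ÷ 100 = 1.764 g
copper sulfate pentahydrate: 27.1 µmol/L × 249.69 g/mol × 0.126 L ÷ 1000 = 0.853 mg

calcium chloride dihydrate 54.810 mg; potassium chloride 1.096 g; L-cysteine hydrochloride 63.630 mg; HEPES 1.764 g; copper sulfate pentahydrate 0.853 mg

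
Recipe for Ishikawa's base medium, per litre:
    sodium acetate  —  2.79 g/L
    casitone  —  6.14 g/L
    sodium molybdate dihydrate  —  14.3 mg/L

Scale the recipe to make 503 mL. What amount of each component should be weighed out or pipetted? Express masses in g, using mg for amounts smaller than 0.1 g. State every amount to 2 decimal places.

sodium acetate 1.40 g; casitone 3.09 g; sodium molybdate dihydrate 7.19 mg

Working volume: 503 mL = 0.503 L.
sodium acetate: 2.79 g/L × 0.503 L = 1.40 g
casitone: 6.14 g/L × 0.503 L = 3.09 g
sodium molybdate dihydrate: 14.3 mg/L × 0.503 L = 7.19 mg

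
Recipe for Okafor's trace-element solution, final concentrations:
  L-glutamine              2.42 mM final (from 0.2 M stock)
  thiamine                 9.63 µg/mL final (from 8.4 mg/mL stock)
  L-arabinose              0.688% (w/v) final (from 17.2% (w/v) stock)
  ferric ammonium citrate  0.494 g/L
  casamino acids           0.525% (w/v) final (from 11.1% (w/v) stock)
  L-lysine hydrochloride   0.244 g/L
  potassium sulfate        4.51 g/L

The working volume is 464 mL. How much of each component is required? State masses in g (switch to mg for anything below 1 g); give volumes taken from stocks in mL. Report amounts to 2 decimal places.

L-glutamine 5.61 mL; thiamine 0.53 mL; L-arabinose 18.56 mL; ferric ammonium citrate 229.22 mg; casamino acids 21.95 mL; L-lysine hydrochloride 113.22 mg; potassium sulfate 2.09 g

Scale factor relative to 1 L: 0.464.
L-glutamine: dilute stock: 2.42 mM × 464 mL ÷ 200 mM = 5.61 mL
thiamine: V = C2·V2/C1 = 9.63 µg/mL × 464 mL ÷ 8400 µg/mL = 0.53 mL
L-arabinose: dilute stock: 0.688% ÷ 17.2% × 464 mL = 18.56 mL
ferric ammonium citrate: 0.494 g/L × 0.464 L = 0.229216 g = 229.22 mg
casamino acids: V = C2·V2/C1 = 0.525% ÷ 11.1% × 464 mL = 21.95 mL
L-lysine hydrochloride: 0.244 g/L × 0.464 L = 0.113216 g = 113.22 mg
potassium sulfate: 4.51 g/L × 0.464 L = 2.09 g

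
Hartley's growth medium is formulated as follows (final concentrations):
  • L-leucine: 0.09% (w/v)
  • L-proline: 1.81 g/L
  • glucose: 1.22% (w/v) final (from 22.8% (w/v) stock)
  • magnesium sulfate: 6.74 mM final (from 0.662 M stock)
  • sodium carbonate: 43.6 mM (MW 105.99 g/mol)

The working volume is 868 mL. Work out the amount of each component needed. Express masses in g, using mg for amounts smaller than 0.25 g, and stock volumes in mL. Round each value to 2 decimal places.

Scale factor relative to 1 L: 0.868.
L-leucine: 0.09 g per 100 mL × 868 mL ÷ 100 = 0.78 g
L-proline: 1.81 g/L × 0.868 L = 1.57 g
glucose: dilute stock: 1.22% ÷ 22.8% × 868 mL = 46.45 mL
magnesium sulfate: dilute stock: 6.74 mM × 868 mL ÷ 662 mM = 8.84 mL
sodium carbonate: 43.6 mmol/L × 105.99 g/mol × 0.868 L ÷ 1000 = 4.01 g

L-leucine 0.78 g; L-proline 1.57 g; glucose 46.45 mL; magnesium sulfate 8.84 mL; sodium carbonate 4.01 g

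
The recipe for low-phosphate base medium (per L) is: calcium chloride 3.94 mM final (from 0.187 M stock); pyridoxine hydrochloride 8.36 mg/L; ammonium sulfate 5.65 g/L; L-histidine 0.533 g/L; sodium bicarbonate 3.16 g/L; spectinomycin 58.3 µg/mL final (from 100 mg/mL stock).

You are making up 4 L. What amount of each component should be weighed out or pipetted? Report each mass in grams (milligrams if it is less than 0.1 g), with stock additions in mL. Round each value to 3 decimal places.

calcium chloride 84.278 mL; pyridoxine hydrochloride 33.440 mg; ammonium sulfate 22.600 g; L-histidine 2.132 g; sodium bicarbonate 12.640 g; spectinomycin 2.332 mL

Working volume: 4 L.
calcium chloride: dilute stock: 3.94 mM × 4000 mL ÷ 187 mM = 84.278 mL
pyridoxine hydrochloride: 8.36 mg/L × 4 L = 33.440 mg
ammonium sulfate: 5.65 g/L × 4 L = 22.600 g
L-histidine: 0.533 g/L × 4 L = 2.132 g
sodium bicarbonate: 3.16 g/L × 4 L = 12.640 g
spectinomycin: V = C2·V2/C1 = 58.3 µg/mL × 4000 mL ÷ 100000 µg/mL = 2.332 mL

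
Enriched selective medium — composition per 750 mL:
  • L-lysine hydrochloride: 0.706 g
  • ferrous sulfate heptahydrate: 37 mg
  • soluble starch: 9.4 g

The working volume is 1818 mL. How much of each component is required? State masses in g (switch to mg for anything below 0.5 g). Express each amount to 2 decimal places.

Scale factor = 1818 mL / 750 mL = 2.424.
L-lysine hydrochloride: 0.706 g × (1818 mL / 750 mL) = 1.71 g
ferrous sulfate heptahydrate: 37 mg × (1818 mL / 750 mL) = 89.69 mg
soluble starch: 9.4 g × (1818 mL / 750 mL) = 22.79 g

L-lysine hydrochloride 1.71 g; ferrous sulfate heptahydrate 89.69 mg; soluble starch 22.79 g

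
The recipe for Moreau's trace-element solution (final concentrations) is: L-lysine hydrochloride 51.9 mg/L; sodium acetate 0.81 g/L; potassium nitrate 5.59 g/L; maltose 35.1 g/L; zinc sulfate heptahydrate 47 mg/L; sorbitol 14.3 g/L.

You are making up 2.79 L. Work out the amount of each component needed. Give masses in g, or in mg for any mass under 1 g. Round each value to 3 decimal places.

Scale factor relative to 1 L: 2.79.
L-lysine hydrochloride: 51.9 mg/L × 2.79 L = 144.801 mg
sodium acetate: 0.81 g/L × 2.79 L = 2.260 g
potassium nitrate: 5.59 g/L × 2.79 L = 15.596 g
maltose: 35.1 g/L × 2.79 L = 97.929 g
zinc sulfate heptahydrate: 47 mg/L × 2.79 L = 131.130 mg
sorbitol: 14.3 g/L × 2.79 L = 39.897 g

L-lysine hydrochloride 144.801 mg; sodium acetate 2.260 g; potassium nitrate 15.596 g; maltose 97.929 g; zinc sulfate heptahydrate 131.130 mg; sorbitol 39.897 g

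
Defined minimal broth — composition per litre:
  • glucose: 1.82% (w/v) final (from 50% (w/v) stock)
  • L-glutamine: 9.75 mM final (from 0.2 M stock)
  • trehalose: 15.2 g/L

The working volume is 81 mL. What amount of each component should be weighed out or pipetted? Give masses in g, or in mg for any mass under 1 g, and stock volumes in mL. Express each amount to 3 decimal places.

Scale factor relative to 1 L: 0.081.
glucose: V = C2·V2/C1 = 1.82% ÷ 50% × 81 mL = 2.948 mL
L-glutamine: V = C2·V2/C1 = 9.75 mM × 81 mL ÷ 200 mM = 3.949 mL
trehalose: 15.2 g/L × 0.081 L = 1.231 g

glucose 2.948 mL; L-glutamine 3.949 mL; trehalose 1.231 g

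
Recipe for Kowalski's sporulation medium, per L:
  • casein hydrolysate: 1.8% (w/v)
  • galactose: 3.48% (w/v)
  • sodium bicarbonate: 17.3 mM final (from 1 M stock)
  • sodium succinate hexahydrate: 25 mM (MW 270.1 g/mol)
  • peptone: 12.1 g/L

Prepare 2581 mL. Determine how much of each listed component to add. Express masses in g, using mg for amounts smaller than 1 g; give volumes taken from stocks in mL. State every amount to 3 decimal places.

casein hydrolysate 46.458 g; galactose 89.819 g; sodium bicarbonate 44.651 mL; sodium succinate hexahydrate 17.428 g; peptone 31.230 g

Scale factor relative to 1 L: 2.581.
casein hydrolysate: 1.8% w/v = 18 g/L → 18 × 2.581 L = 46.458 g
galactose: 3.48% w/v = 34.8 g/L → 34.8 × 2.581 L = 89.819 g
sodium bicarbonate: V = C2·V2/C1 = 17.3 mM × 2581 mL ÷ 1000 mM = 44.651 mL
sodium succinate hexahydrate: 25 mmol/L × 270.1 g/mol × 2.581 L ÷ 1000 = 17.428 g
peptone: 12.1 g/L × 2.581 L = 31.230 g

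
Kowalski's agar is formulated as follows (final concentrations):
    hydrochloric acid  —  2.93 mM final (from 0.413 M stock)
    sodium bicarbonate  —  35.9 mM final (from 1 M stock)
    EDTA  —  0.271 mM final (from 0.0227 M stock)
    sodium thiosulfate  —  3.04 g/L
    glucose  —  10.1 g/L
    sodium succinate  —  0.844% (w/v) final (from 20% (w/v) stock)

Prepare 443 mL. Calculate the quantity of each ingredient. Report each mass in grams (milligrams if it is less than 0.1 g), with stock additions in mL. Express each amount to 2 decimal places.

Scale factor relative to 1 L: 0.443.
hydrochloric acid: C1V1 = C2V2 → 2.93 mM × 443 mL ÷ 413 mM = 3.14 mL
sodium bicarbonate: dilute stock: 35.9 mM × 443 mL ÷ 1000 mM = 15.90 mL
EDTA: dilute stock: 0.271 mM × 443 mL ÷ 22.7 mM = 5.29 mL
sodium thiosulfate: 3.04 g/L × 0.443 L = 1.35 g
glucose: 10.1 g/L × 0.443 L = 4.47 g
sodium succinate: dilute stock: 0.844% ÷ 20% × 443 mL = 18.69 mL

hydrochloric acid 3.14 mL; sodium bicarbonate 15.90 mL; EDTA 5.29 mL; sodium thiosulfate 1.35 g; glucose 4.47 g; sodium succinate 18.69 mL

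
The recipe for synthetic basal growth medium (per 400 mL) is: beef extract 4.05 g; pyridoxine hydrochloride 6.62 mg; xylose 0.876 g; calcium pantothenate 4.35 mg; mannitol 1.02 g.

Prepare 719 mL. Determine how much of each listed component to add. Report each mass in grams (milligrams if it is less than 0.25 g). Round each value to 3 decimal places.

Scale factor = 719 mL / 400 mL = 1.7975.
beef extract: 4.05 g × (719 mL / 400 mL) = 7.280 g
pyridoxine hydrochloride: 6.62 mg × (719 mL / 400 mL) = 11.899 mg
xylose: 0.876 g × (719 mL / 400 mL) = 1.575 g
calcium pantothenate: 4.35 mg × (719 mL / 400 mL) = 7.819 mg
mannitol: 1.02 g × (719 mL / 400 mL) = 1.833 g

beef extract 7.280 g; pyridoxine hydrochloride 11.899 mg; xylose 1.575 g; calcium pantothenate 7.819 mg; mannitol 1.833 g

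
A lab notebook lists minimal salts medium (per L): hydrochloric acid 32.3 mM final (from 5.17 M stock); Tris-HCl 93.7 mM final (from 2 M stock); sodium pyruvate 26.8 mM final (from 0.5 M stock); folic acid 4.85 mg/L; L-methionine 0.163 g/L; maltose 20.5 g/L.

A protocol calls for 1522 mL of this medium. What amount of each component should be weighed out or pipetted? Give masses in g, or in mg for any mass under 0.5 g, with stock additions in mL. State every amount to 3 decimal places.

Target volume = 1522 mL = 1.522 L.
hydrochloric acid: V = C2·V2/C1 = 32.3 mM × 1522 mL ÷ 5170 mM = 9.509 mL
Tris-HCl: C1V1 = C2V2 → 93.7 mM × 1522 mL ÷ 2000 mM = 71.306 mL
sodium pyruvate: V = C2·V2/C1 = 26.8 mM × 1522 mL ÷ 500 mM = 81.579 mL
folic acid: 4.85 mg/L × 1.522 L = 7.382 mg
L-methionine: 0.163 g/L × 1.522 L = 0.248086 g = 248.086 mg
maltose: 20.5 g/L × 1.522 L = 31.201 g

hydrochloric acid 9.509 mL; Tris-HCl 71.306 mL; sodium pyruvate 81.579 mL; folic acid 7.382 mg; L-methionine 248.086 mg; maltose 31.201 g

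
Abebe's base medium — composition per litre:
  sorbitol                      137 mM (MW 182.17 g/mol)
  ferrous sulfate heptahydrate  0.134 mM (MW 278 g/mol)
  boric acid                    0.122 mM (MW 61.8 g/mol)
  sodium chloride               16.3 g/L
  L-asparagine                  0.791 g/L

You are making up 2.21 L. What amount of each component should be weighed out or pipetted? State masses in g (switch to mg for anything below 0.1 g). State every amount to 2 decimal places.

Scale factor relative to 1 L: 2.21.
sorbitol: 137 mmol/L × 182.17 g/mol × 2.21 L ÷ 1000 = 55.16 g
ferrous sulfate heptahydrate: 0.134 mmol/L × 278 mg/mmol × 2.21 L = 82.33 mg
boric acid: 0.122 mmol/L × 61.8 mg/mmol × 2.21 L = 16.66 mg
sodium chloride: 16.3 g/L × 2.21 L = 36.02 g
L-asparagine: 0.791 g/L × 2.21 L = 1.75 g

sorbitol 55.16 g; ferrous sulfate heptahydrate 82.33 mg; boric acid 16.66 mg; sodium chloride 36.02 g; L-asparagine 1.75 g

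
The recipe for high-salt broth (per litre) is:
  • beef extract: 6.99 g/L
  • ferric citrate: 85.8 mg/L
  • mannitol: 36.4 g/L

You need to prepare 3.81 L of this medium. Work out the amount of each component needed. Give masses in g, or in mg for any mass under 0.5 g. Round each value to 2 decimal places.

beef extract 26.63 g; ferric citrate 326.90 mg; mannitol 138.68 g

Working volume: 3.81 L.
beef extract: 6.99 g/L × 3.81 L = 26.63 g
ferric citrate: 85.8 mg/L × 3.81 L = 326.90 mg
mannitol: 36.4 g/L × 3.81 L = 138.68 g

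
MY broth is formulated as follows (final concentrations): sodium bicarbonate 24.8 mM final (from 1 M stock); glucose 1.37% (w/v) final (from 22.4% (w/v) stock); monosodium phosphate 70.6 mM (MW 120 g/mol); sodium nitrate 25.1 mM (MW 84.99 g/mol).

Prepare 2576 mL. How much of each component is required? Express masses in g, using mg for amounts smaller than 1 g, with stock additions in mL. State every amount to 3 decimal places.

Working volume: 2576 mL = 2.576 L.
sodium bicarbonate: C1V1 = C2V2 → 24.8 mM × 2576 mL ÷ 1000 mM = 63.885 mL
glucose: C1V1 = C2V2 → 1.37% ÷ 22.4% × 2576 mL = 157.550 mL
monosodium phosphate: 70.6 mmol/L × 120 g/mol × 2.576 L ÷ 1000 = 21.824 g
sodium nitrate: 25.1 mmol/L × 84.99 g/mol × 2.576 L ÷ 1000 = 5.495 g

sodium bicarbonate 63.885 mL; glucose 157.550 mL; monosodium phosphate 21.824 g; sodium nitrate 5.495 g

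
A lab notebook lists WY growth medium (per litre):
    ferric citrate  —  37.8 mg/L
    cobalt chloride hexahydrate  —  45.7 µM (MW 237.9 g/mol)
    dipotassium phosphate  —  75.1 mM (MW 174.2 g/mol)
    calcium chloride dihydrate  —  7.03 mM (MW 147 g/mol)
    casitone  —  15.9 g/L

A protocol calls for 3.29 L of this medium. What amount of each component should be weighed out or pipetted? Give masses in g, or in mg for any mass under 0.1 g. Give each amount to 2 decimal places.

ferric citrate 0.12 g; cobalt chloride hexahydrate 35.77 mg; dipotassium phosphate 43.04 g; calcium chloride dihydrate 3.40 g; casitone 52.31 g

Scale factor relative to 1 L: 3.29.
ferric citrate: 37.8 mg/L × 3.29 L = 124.362 mg = 0.12 g
cobalt chloride hexahydrate: 45.7 µmol/L × 237.9 g/mol × 3.29 L ÷ 1000 = 35.77 mg
dipotassium phosphate: 75.1 mmol/L × 174.2 g/mol × 3.29 L ÷ 1000 = 43.04 g
calcium chloride dihydrate: 7.03 mmol/L × 147 g/mol × 3.29 L ÷ 1000 = 3.40 g
casitone: 15.9 g/L × 3.29 L = 52.31 g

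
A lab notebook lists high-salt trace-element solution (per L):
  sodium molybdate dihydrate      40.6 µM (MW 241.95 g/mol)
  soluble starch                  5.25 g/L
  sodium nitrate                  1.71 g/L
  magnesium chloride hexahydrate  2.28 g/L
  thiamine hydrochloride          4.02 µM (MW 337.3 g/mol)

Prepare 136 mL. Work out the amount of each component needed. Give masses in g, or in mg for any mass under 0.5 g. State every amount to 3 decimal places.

sodium molybdate dihydrate 1.336 mg; soluble starch 0.714 g; sodium nitrate 232.560 mg; magnesium chloride hexahydrate 310.080 mg; thiamine hydrochloride 0.184 mg

Target volume = 136 mL = 0.136 L.
sodium molybdate dihydrate: 40.6 µmol/L × 241.95 g/mol × 0.136 L ÷ 1000 = 1.336 mg
soluble starch: 5.25 g/L × 0.136 L = 0.714 g
sodium nitrate: 1.71 g/L × 0.136 L = 0.23256 g = 232.560 mg
magnesium chloride hexahydrate: 2.28 g/L × 0.136 L = 0.31008 g = 310.080 mg
thiamine hydrochloride: 4.02 µmol/L × 337.3 g/mol × 0.136 L ÷ 1000 = 0.184 mg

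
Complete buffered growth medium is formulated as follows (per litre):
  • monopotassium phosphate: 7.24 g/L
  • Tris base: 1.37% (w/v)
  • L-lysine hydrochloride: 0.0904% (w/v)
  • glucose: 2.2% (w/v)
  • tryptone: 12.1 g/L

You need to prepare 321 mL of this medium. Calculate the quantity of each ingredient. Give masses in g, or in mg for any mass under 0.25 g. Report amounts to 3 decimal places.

Scale factor relative to 1 L: 0.321.
monopotassium phosphate: 7.24 g/L × 0.321 L = 2.324 g
Tris base: 1.37 g per 100 mL × 321 mL ÷ 100 = 4.398 g
L-lysine hydrochloride: 0.0904% w/v = 0.904 g/L → 0.904 × 0.321 L = 0.290 g
glucose: 2.2% w/v = 22 g/L → 22 × 0.321 L = 7.062 g
tryptone: 12.1 g/L × 0.321 L = 3.884 g

monopotassium phosphate 2.324 g; Tris base 4.398 g; L-lysine hydrochloride 0.290 g; glucose 7.062 g; tryptone 3.884 g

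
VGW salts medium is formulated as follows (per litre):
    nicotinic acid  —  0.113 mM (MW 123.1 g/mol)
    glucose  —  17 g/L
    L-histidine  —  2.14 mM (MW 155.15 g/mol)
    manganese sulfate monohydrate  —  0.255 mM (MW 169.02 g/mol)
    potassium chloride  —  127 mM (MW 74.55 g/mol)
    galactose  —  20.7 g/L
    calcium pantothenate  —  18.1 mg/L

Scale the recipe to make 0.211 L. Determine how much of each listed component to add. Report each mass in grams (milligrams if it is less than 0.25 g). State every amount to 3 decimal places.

nicotinic acid 2.935 mg; glucose 3.587 g; L-histidine 70.056 mg; manganese sulfate monohydrate 9.094 mg; potassium chloride 1.998 g; galactose 4.368 g; calcium pantothenate 3.819 mg

Scale factor relative to 1 L: 0.211.
nicotinic acid: 0.113 mmol/L × 123.1 mg/mmol × 0.211 L = 2.935 mg
glucose: 17 g/L × 0.211 L = 3.587 g
L-histidine: 2.14 mmol/L × 155.15 mg/mmol × 0.211 L = 70.056 mg
manganese sulfate monohydrate: 0.255 mmol/L × 169.02 mg/mmol × 0.211 L = 9.094 mg
potassium chloride: 127 mmol/L × 74.55 g/mol × 0.211 L ÷ 1000 = 1.998 g
galactose: 20.7 g/L × 0.211 L = 4.368 g
calcium pantothenate: 18.1 mg/L × 0.211 L = 3.819 mg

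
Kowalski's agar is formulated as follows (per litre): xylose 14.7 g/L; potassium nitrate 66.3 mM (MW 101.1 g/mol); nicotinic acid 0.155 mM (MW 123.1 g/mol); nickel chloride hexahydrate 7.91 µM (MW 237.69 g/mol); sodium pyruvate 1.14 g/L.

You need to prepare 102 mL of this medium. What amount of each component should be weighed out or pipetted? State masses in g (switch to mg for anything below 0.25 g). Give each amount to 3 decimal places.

Working volume: 102 mL = 0.102 L.
xylose: 14.7 g/L × 0.102 L = 1.499 g
potassium nitrate: 66.3 mmol/L × 101.1 g/mol × 0.102 L ÷ 1000 = 0.684 g
nicotinic acid: 0.155 mmol/L × 123.1 mg/mmol × 0.102 L = 1.946 mg
nickel chloride hexahydrate: 7.91 µmol/L × 237.69 g/mol × 0.102 L ÷ 1000 = 0.192 mg
sodium pyruvate: 1.14 g/L × 0.102 L = 0.11628 g = 116.280 mg

xylose 1.499 g; potassium nitrate 0.684 g; nicotinic acid 1.946 mg; nickel chloride hexahydrate 0.192 mg; sodium pyruvate 116.280 mg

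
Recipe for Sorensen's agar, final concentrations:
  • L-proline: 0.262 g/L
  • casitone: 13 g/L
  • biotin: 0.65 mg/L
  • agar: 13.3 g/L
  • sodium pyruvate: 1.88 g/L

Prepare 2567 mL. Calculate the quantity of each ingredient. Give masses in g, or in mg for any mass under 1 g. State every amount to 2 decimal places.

Working volume: 2567 mL = 2.567 L.
L-proline: 0.262 g/L × 2.567 L = 0.672554 g = 672.55 mg
casitone: 13 g/L × 2.567 L = 33.37 g
biotin: 0.65 mg/L × 2.567 L = 1.67 mg
agar: 13.3 g/L × 2.567 L = 34.14 g
sodium pyruvate: 1.88 g/L × 2.567 L = 4.83 g

L-proline 672.55 mg; casitone 33.37 g; biotin 1.67 mg; agar 34.14 g; sodium pyruvate 4.83 g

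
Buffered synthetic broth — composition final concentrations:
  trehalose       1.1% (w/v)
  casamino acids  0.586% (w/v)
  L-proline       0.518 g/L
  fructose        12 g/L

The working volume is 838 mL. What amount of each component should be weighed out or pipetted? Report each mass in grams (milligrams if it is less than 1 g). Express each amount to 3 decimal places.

trehalose 9.218 g; casamino acids 4.911 g; L-proline 434.084 mg; fructose 10.056 g

Working volume: 838 mL = 0.838 L.
trehalose: 1.1% w/v = 11 g/L → 11 × 0.838 L = 9.218 g
casamino acids: 0.586 g per 100 mL × 838 mL ÷ 100 = 4.911 g
L-proline: 0.518 g/L × 0.838 L = 0.434084 g = 434.084 mg
fructose: 12 g/L × 0.838 L = 10.056 g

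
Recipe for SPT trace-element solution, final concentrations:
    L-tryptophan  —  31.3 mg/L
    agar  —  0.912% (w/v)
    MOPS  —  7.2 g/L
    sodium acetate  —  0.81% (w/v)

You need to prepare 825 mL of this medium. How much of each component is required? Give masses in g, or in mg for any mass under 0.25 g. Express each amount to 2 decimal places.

Scale factor relative to 1 L: 0.825.
L-tryptophan: 31.3 mg/L × 0.825 L = 25.82 mg
agar: 0.912 g per 100 mL × 825 mL ÷ 100 = 7.52 g
MOPS: 7.2 g/L × 0.825 L = 5.94 g
sodium acetate: 0.81 g per 100 mL × 825 mL ÷ 100 = 6.68 g

L-tryptophan 25.82 mg; agar 7.52 g; MOPS 5.94 g; sodium acetate 6.68 g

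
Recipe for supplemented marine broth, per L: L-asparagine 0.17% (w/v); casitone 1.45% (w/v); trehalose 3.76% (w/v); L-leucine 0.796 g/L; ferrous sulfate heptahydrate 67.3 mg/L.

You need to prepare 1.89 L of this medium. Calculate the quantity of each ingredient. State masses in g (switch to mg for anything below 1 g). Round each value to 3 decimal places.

L-asparagine 3.213 g; casitone 27.405 g; trehalose 71.064 g; L-leucine 1.504 g; ferrous sulfate heptahydrate 127.197 mg

Scale factor relative to 1 L: 1.89.
L-asparagine: 0.17 g per 100 mL × 1890 mL ÷ 100 = 3.213 g
casitone: 1.45 g per 100 mL × 1890 mL ÷ 100 = 27.405 g
trehalose: 3.76 g per 100 mL × 1890 mL ÷ 100 = 71.064 g
L-leucine: 0.796 g/L × 1.89 L = 1.504 g
ferrous sulfate heptahydrate: 67.3 mg/L × 1.89 L = 127.197 mg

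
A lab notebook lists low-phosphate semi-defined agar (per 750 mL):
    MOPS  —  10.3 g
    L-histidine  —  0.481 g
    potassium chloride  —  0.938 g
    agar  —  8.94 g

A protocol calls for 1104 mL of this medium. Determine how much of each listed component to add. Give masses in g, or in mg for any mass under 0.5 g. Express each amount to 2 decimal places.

MOPS 15.16 g; L-histidine 0.71 g; potassium chloride 1.38 g; agar 13.16 g

Ratio of target to recipe volume: 1104 / 750 = 1.472.
MOPS: 10.3 g × (1104 mL / 750 mL) = 15.16 g
L-histidine: 0.481 g × (1104 mL / 750 mL) = 0.71 g
potassium chloride: 0.938 g × (1104 mL / 750 mL) = 1.38 g
agar: 8.94 g × (1104 mL / 750 mL) = 13.16 g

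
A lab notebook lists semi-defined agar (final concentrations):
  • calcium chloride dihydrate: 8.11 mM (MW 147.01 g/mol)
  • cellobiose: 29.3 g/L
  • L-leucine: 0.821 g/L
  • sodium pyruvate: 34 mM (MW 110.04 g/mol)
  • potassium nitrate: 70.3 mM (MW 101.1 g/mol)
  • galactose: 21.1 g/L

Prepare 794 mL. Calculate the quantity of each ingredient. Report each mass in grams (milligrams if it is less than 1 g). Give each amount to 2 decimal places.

Target volume = 794 mL = 0.794 L.
calcium chloride dihydrate: 8.11 mmol/L × 147.01 mg/mmol × 0.794 L = 946.65 mg
cellobiose: 29.3 g/L × 0.794 L = 23.26 g
L-leucine: 0.821 g/L × 0.794 L = 0.651874 g = 651.87 mg
sodium pyruvate: 34 mmol/L × 110.04 g/mol × 0.794 L ÷ 1000 = 2.97 g
potassium nitrate: 70.3 mmol/L × 101.1 g/mol × 0.794 L ÷ 1000 = 5.64 g
galactose: 21.1 g/L × 0.794 L = 16.75 g

calcium chloride dihydrate 946.65 mg; cellobiose 23.26 g; L-leucine 651.87 mg; sodium pyruvate 2.97 g; potassium nitrate 5.64 g; galactose 16.75 g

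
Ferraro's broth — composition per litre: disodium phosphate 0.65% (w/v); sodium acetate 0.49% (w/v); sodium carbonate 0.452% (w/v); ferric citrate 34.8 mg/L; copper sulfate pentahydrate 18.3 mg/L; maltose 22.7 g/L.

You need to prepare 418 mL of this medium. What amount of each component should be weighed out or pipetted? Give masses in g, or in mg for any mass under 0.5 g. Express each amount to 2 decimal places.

disodium phosphate 2.72 g; sodium acetate 2.05 g; sodium carbonate 1.89 g; ferric citrate 14.55 mg; copper sulfate pentahydrate 7.65 mg; maltose 9.49 g

Scale factor relative to 1 L: 0.418.
disodium phosphate: 0.65% w/v = 6.5 g/L → 6.5 × 0.418 L = 2.72 g
sodium acetate: 0.49 g per 100 mL × 418 mL ÷ 100 = 2.05 g
sodium carbonate: 0.452% w/v = 4.52 g/L → 4.52 × 0.418 L = 1.89 g
ferric citrate: 34.8 mg/L × 0.418 L = 14.55 mg
copper sulfate pentahydrate: 18.3 mg/L × 0.418 L = 7.65 mg
maltose: 22.7 g/L × 0.418 L = 9.49 g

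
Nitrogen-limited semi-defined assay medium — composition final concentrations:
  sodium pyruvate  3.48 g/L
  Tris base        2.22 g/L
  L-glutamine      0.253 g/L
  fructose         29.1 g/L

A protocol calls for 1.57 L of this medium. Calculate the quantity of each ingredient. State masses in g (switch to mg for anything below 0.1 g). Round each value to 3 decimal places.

sodium pyruvate 5.464 g; Tris base 3.485 g; L-glutamine 0.397 g; fructose 45.687 g

Working volume: 1.57 L.
sodium pyruvate: 3.48 g/L × 1.57 L = 5.464 g
Tris base: 2.22 g/L × 1.57 L = 3.485 g
L-glutamine: 0.253 g/L × 1.57 L = 0.397 g
fructose: 29.1 g/L × 1.57 L = 45.687 g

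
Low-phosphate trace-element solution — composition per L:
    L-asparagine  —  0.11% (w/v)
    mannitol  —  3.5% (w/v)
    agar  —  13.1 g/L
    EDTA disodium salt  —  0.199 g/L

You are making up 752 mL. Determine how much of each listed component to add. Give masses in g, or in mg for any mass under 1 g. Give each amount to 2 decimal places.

Scale factor relative to 1 L: 0.752.
L-asparagine: 0.11% w/v = 1.1 g/L → 1.1 × 0.752 L = 0.8272 g = 827.20 mg
mannitol: 3.5% w/v = 35 g/L → 35 × 0.752 L = 26.32 g
agar: 13.1 g/L × 0.752 L = 9.85 g
EDTA disodium salt: 0.199 g/L × 0.752 L = 0.149648 g = 149.65 mg

L-asparagine 827.20 mg; mannitol 26.32 g; agar 9.85 g; EDTA disodium salt 149.65 mg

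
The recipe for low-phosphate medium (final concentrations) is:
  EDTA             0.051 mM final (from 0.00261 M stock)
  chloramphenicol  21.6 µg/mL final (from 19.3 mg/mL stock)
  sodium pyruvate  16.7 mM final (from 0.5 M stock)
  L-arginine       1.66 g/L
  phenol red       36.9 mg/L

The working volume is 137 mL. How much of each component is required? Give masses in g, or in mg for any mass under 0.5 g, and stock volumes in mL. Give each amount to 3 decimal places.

EDTA 2.677 mL; chloramphenicol 0.153 mL; sodium pyruvate 4.576 mL; L-arginine 227.420 mg; phenol red 5.055 mg

Scale factor relative to 1 L: 0.137.
EDTA: C1V1 = C2V2 → 0.051 mM × 137 mL ÷ 2.61 mM = 2.677 mL
chloramphenicol: C1V1 = C2V2 → 21.6 µg/mL × 137 mL ÷ 19300 µg/mL = 0.153 mL
sodium pyruvate: C1V1 = C2V2 → 16.7 mM × 137 mL ÷ 500 mM = 4.576 mL
L-arginine: 1.66 g/L × 0.137 L = 0.22742 g = 227.420 mg
phenol red: 36.9 mg/L × 0.137 L = 5.055 mg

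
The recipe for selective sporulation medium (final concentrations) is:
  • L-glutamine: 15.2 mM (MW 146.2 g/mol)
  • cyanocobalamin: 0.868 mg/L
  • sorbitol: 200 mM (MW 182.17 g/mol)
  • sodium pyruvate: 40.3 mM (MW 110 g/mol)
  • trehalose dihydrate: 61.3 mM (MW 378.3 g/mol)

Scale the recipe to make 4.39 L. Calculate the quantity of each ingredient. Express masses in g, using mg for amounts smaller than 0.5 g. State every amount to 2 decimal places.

Scale factor relative to 1 L: 4.39.
L-glutamine: 15.2 mmol/L × 146.2 g/mol × 4.39 L ÷ 1000 = 9.76 g
cyanocobalamin: 0.868 mg/L × 4.39 L = 3.81 mg
sorbitol: 200 mmol/L × 182.17 g/mol × 4.39 L ÷ 1000 = 159.95 g
sodium pyruvate: 40.3 mmol/L × 110 g/mol × 4.39 L ÷ 1000 = 19.46 g
trehalose dihydrate: 61.3 mmol/L × 378.3 g/mol × 4.39 L ÷ 1000 = 101.80 g

L-glutamine 9.76 g; cyanocobalamin 3.81 mg; sorbitol 159.95 g; sodium pyruvate 19.46 g; trehalose dihydrate 101.80 g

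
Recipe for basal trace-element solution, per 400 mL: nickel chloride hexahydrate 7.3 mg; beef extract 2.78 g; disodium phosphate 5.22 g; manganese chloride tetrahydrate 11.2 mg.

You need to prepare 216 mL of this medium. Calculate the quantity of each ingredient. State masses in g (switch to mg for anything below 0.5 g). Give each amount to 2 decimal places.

nickel chloride hexahydrate 3.94 mg; beef extract 1.50 g; disodium phosphate 2.82 g; manganese chloride tetrahydrate 6.05 mg

Ratio of target to recipe volume: 216 / 400 = 0.54.
nickel chloride hexahydrate: 7.3 mg × (216 mL / 400 mL) = 3.94 mg
beef extract: 2.78 g × (216 mL / 400 mL) = 1.50 g
disodium phosphate: 5.22 g × (216 mL / 400 mL) = 2.82 g
manganese chloride tetrahydrate: 11.2 mg × (216 mL / 400 mL) = 6.05 mg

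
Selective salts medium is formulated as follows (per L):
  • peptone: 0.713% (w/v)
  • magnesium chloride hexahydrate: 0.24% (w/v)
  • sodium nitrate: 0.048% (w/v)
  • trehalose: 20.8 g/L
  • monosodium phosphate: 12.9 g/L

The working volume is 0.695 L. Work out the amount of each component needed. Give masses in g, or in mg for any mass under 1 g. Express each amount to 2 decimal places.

peptone 4.96 g; magnesium chloride hexahydrate 1.67 g; sodium nitrate 333.60 mg; trehalose 14.46 g; monosodium phosphate 8.97 g

Scale factor relative to 1 L: 0.695.
peptone: 0.713 g per 100 mL × 695 mL ÷ 100 = 4.96 g
magnesium chloride hexahydrate: 0.24 g per 100 mL × 695 mL ÷ 100 = 1.67 g
sodium nitrate: 0.048 g per 100 mL × 695 mL ÷ 100 = 0.3336 g = 333.60 mg
trehalose: 20.8 g/L × 0.695 L = 14.46 g
monosodium phosphate: 12.9 g/L × 0.695 L = 8.97 g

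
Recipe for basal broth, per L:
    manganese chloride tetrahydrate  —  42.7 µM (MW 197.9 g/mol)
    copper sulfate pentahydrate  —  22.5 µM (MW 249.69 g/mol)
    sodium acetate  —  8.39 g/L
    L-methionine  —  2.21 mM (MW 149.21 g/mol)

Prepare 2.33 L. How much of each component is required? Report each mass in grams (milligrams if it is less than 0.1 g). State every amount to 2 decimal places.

Scale factor relative to 1 L: 2.33.
manganese chloride tetrahydrate: 42.7 µmol/L × 197.9 g/mol × 2.33 L ÷ 1000 = 19.69 mg
copper sulfate pentahydrate: 22.5 µmol/L × 249.69 g/mol × 2.33 L ÷ 1000 = 13.09 mg
sodium acetate: 8.39 g/L × 2.33 L = 19.55 g
L-methionine: 2.21 mmol/L × 149.21 g/mol × 2.33 L ÷ 1000 = 0.77 g

manganese chloride tetrahydrate 19.69 mg; copper sulfate pentahydrate 13.09 mg; sodium acetate 19.55 g; L-methionine 0.77 g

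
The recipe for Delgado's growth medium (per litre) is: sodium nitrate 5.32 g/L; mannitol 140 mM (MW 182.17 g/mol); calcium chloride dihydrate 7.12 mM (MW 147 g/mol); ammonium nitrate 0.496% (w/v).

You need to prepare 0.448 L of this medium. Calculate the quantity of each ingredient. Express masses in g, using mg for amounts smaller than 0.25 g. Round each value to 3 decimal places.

sodium nitrate 2.383 g; mannitol 11.426 g; calcium chloride dihydrate 0.469 g; ammonium nitrate 2.222 g

Scale factor relative to 1 L: 0.448.
sodium nitrate: 5.32 g/L × 0.448 L = 2.383 g
mannitol: 140 mmol/L × 182.17 g/mol × 0.448 L ÷ 1000 = 11.426 g
calcium chloride dihydrate: 7.12 mmol/L × 147 g/mol × 0.448 L ÷ 1000 = 0.469 g
ammonium nitrate: 0.496% w/v = 4.96 g/L → 4.96 × 0.448 L = 2.222 g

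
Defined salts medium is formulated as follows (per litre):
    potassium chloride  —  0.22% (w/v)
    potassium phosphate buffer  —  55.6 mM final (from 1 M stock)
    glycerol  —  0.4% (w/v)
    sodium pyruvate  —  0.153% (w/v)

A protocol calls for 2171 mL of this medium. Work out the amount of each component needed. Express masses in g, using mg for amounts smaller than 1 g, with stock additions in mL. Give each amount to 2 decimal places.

Working volume: 2171 mL = 2.171 L.
potassium chloride: 0.22 g per 100 mL × 2171 mL ÷ 100 = 4.78 g
potassium phosphate buffer: C1V1 = C2V2 → 55.6 mM × 2171 mL ÷ 1000 mM = 120.71 mL
glycerol: 0.4 g per 100 mL × 2171 mL ÷ 100 = 8.68 g
sodium pyruvate: 0.153% w/v = 1.53 g/L → 1.53 × 2.171 L = 3.32 g

potassium chloride 4.78 g; potassium phosphate buffer 120.71 mL; glycerol 8.68 g; sodium pyruvate 3.32 g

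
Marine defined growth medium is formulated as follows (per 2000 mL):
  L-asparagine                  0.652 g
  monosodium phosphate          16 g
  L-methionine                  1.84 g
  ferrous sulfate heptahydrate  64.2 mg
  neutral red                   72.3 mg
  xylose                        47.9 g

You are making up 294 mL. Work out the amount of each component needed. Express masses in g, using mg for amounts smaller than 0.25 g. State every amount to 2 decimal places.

L-asparagine 95.84 mg; monosodium phosphate 2.35 g; L-methionine 0.27 g; ferrous sulfate heptahydrate 9.44 mg; neutral red 10.63 mg; xylose 7.04 g

Scale factor = 294 mL / 2000 mL = 0.147.
L-asparagine: 0.652 g × (294 mL / 2000 mL) = 0.095844 g = 95.84 mg
monosodium phosphate: 16 g × (294 mL / 2000 mL) = 2.35 g
L-methionine: 1.84 g × (294 mL / 2000 mL) = 0.27 g
ferrous sulfate heptahydrate: 64.2 mg × (294 mL / 2000 mL) = 9.44 mg
neutral red: 72.3 mg × (294 mL / 2000 mL) = 10.63 mg
xylose: 47.9 g × (294 mL / 2000 mL) = 7.04 g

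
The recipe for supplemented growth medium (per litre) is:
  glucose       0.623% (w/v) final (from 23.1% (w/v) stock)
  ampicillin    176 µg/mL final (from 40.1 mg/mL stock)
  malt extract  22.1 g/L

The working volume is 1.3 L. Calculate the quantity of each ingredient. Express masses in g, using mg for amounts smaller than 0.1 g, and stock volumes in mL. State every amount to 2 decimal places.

glucose 35.06 mL; ampicillin 5.71 mL; malt extract 28.73 g

Working volume: 1.3 L.
glucose: dilute stock: 0.623% ÷ 23.1% × 1300 mL = 35.06 mL
ampicillin: dilute stock: 176 µg/mL × 1300 mL ÷ 40100 µg/mL = 5.71 mL
malt extract: 22.1 g/L × 1.3 L = 28.73 g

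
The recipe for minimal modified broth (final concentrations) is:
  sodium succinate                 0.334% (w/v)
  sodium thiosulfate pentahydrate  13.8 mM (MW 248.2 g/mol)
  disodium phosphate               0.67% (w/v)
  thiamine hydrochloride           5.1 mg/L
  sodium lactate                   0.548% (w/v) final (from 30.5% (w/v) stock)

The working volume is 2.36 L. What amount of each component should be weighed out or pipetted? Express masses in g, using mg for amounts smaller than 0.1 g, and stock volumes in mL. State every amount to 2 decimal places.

Scale factor relative to 1 L: 2.36.
sodium succinate: 0.334 g per 100 mL × 2360 mL ÷ 100 = 7.88 g
sodium thiosulfate pentahydrate: 13.8 mmol/L × 248.2 g/mol × 2.36 L ÷ 1000 = 8.08 g
disodium phosphate: 0.67 g per 100 mL × 2360 mL ÷ 100 = 15.81 g
thiamine hydrochloride: 5.1 mg/L × 2.36 L = 12.04 mg
sodium lactate: V = C2·V2/C1 = 0.548% ÷ 30.5% × 2360 mL = 42.40 mL

sodium succinate 7.88 g; sodium thiosulfate pentahydrate 8.08 g; disodium phosphate 15.81 g; thiamine hydrochloride 12.04 mg; sodium lactate 42.40 mL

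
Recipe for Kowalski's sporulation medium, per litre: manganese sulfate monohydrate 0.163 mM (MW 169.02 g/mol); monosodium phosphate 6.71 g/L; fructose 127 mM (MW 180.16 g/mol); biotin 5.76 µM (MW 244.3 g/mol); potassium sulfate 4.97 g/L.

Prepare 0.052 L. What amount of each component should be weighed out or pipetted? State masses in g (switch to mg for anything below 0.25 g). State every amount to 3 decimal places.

Working volume: 0.052 L.
manganese sulfate monohydrate: 0.163 mmol/L × 169.02 mg/mmol × 0.052 L = 1.433 mg
monosodium phosphate: 6.71 g/L × 0.052 L = 0.349 g
fructose: 127 mmol/L × 180.16 g/mol × 0.052 L ÷ 1000 = 1.190 g
biotin: 5.76 µmol/L × 244.3 g/mol × 0.052 L ÷ 1000 = 0.073 mg
potassium sulfate: 4.97 g/L × 0.052 L = 0.258 g

manganese sulfate monohydrate 1.433 mg; monosodium phosphate 0.349 g; fructose 1.190 g; biotin 0.073 mg; potassium sulfate 0.258 g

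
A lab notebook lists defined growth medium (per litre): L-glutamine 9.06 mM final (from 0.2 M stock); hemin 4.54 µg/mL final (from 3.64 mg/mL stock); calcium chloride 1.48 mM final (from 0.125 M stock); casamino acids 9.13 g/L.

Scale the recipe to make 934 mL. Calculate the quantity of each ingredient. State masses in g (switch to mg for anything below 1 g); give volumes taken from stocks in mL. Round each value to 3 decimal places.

L-glutamine 42.310 mL; hemin 1.165 mL; calcium chloride 11.059 mL; casamino acids 8.527 g

Working volume: 934 mL = 0.934 L.
L-glutamine: V = C2·V2/C1 = 9.06 mM × 934 mL ÷ 200 mM = 42.310 mL
hemin: dilute stock: 4.54 µg/mL × 934 mL ÷ 3640 µg/mL = 1.165 mL
calcium chloride: C1V1 = C2V2 → 1.48 mM × 934 mL ÷ 125 mM = 11.059 mL
casamino acids: 9.13 g/L × 0.934 L = 8.527 g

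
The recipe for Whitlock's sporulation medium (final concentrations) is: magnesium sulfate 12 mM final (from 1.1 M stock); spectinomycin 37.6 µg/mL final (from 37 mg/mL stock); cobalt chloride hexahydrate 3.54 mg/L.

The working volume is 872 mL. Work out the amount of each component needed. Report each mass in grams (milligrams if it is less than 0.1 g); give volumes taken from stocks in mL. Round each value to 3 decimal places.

Scale factor relative to 1 L: 0.872.
magnesium sulfate: V = C2·V2/C1 = 12 mM × 872 mL ÷ 1100 mM = 9.513 mL
spectinomycin: C1V1 = C2V2 → 37.6 µg/mL × 872 mL ÷ 37000 µg/mL = 0.886 mL
cobalt chloride hexahydrate: 3.54 mg/L × 0.872 L = 3.087 mg

magnesium sulfate 9.513 mL; spectinomycin 0.886 mL; cobalt chloride hexahydrate 3.087 mg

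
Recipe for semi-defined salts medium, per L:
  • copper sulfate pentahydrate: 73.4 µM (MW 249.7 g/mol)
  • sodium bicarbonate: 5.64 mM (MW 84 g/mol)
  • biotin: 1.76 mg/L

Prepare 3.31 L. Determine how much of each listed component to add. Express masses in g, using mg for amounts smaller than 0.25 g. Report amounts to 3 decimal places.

copper sulfate pentahydrate 60.666 mg; sodium bicarbonate 1.568 g; biotin 5.826 mg

Working volume: 3.31 L.
copper sulfate pentahydrate: 73.4 µmol/L × 249.7 g/mol × 3.31 L ÷ 1000 = 60.666 mg
sodium bicarbonate: 5.64 mmol/L × 84 g/mol × 3.31 L ÷ 1000 = 1.568 g
biotin: 1.76 mg/L × 3.31 L = 5.826 mg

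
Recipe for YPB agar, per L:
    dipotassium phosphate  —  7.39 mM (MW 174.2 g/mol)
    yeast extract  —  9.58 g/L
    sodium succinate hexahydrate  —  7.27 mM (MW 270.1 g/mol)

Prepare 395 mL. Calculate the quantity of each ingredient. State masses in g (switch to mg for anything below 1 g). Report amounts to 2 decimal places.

dipotassium phosphate 508.50 mg; yeast extract 3.78 g; sodium succinate hexahydrate 775.63 mg

Working volume: 395 mL = 0.395 L.
dipotassium phosphate: 7.39 mmol/L × 174.2 mg/mmol × 0.395 L = 508.50 mg
yeast extract: 9.58 g/L × 0.395 L = 3.78 g
sodium succinate hexahydrate: 7.27 mmol/L × 270.1 mg/mmol × 0.395 L = 775.63 mg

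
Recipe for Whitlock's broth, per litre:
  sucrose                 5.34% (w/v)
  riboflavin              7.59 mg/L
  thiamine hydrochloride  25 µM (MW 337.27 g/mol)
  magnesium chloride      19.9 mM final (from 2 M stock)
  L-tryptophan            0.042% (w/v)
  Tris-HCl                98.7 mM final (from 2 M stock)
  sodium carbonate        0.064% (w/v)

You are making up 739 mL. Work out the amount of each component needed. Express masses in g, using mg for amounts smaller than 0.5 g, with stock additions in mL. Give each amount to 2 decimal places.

sucrose 39.46 g; riboflavin 5.61 mg; thiamine hydrochloride 6.23 mg; magnesium chloride 7.35 mL; L-tryptophan 310.38 mg; Tris-HCl 36.47 mL; sodium carbonate 472.96 mg

Target volume = 739 mL = 0.739 L.
sucrose: 5.34 g per 100 mL × 739 mL ÷ 100 = 39.46 g
riboflavin: 7.59 mg/L × 0.739 L = 5.61 mg
thiamine hydrochloride: 25 µmol/L × 337.27 g/mol × 0.739 L ÷ 1000 = 6.23 mg
magnesium chloride: V = C2·V2/C1 = 19.9 mM × 739 mL ÷ 2000 mM = 7.35 mL
L-tryptophan: 0.042 g per 100 mL × 739 mL ÷ 100 = 0.31038 g = 310.38 mg
Tris-HCl: dilute stock: 98.7 mM × 739 mL ÷ 2000 mM = 36.47 mL
sodium carbonate: 0.064% w/v = 0.64 g/L → 0.64 × 0.739 L = 0.47296 g = 472.96 mg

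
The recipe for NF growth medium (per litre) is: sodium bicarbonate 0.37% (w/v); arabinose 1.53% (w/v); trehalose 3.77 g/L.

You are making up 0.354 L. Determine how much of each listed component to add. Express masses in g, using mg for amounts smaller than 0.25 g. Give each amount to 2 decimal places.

Scale factor relative to 1 L: 0.354.
sodium bicarbonate: 0.37% w/v = 3.7 g/L → 3.7 × 0.354 L = 1.31 g
arabinose: 1.53% w/v = 15.3 g/L → 15.3 × 0.354 L = 5.42 g
trehalose: 3.77 g/L × 0.354 L = 1.33 g

sodium bicarbonate 1.31 g; arabinose 5.42 g; trehalose 1.33 g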